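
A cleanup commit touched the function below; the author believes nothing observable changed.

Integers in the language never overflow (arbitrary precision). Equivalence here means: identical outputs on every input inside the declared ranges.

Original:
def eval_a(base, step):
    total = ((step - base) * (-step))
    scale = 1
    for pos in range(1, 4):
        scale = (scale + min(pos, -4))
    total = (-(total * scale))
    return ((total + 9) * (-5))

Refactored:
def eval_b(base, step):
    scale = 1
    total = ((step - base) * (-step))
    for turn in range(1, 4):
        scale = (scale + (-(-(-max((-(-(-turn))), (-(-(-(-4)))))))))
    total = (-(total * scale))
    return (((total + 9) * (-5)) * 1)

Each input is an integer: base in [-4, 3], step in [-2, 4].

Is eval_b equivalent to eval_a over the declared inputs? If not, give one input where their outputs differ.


The two are interchangeable: constant usage differs, min/max/abs usage differs, local variable names differ, arithmetic usage differs, and every declared input agrees.
As a probe, take base=-1, step=-2: eval_a runs total=-2, then scale=1, then (pos=1), then scale=-3, then (pos=2), then scale=-7, then (pos=3), then scale=-11, then total=-22, then returns 65; eval_b runs scale=1, then total=-2, then (turn=1), then scale=-3, then (turn=2), then scale=-7, then (turn=3), then scale=-11, then total=-22, then returns 65; both end at 65.
Every one of the 56 inputs gives matching results.
verdict: equivalent


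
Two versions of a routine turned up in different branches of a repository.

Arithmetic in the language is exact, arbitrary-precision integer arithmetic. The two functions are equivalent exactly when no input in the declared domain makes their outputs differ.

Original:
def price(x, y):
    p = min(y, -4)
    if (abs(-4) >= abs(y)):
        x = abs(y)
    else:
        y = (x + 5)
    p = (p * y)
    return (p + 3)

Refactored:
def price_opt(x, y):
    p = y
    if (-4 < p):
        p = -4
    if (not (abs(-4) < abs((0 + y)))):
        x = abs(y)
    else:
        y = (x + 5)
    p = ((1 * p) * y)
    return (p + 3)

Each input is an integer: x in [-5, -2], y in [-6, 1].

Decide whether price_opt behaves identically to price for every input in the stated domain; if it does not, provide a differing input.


This is a faithful refactor — branching structure differs, and constant usage differs, and arithmetic usage differs, and boolean connective usage differs, and comparison usage differs, and statement counts differ, and min/max/abs usage differs, but the computed results match everywhere.
Spot check at x=-4, y=-6 — price: p := -6 | (abs(-4) >= abs(y)): false | y := 1 | p := -6 | result -3. price_opt: p := -6 | (-4 < p): false | (not (abs(-4) < abs((0 + y)))): false | y := 1 | p := -6 | result -3. Both give -3.
Checked all 32 inputs in the declared domain: the outputs agree on every one.
verdict: equivalent


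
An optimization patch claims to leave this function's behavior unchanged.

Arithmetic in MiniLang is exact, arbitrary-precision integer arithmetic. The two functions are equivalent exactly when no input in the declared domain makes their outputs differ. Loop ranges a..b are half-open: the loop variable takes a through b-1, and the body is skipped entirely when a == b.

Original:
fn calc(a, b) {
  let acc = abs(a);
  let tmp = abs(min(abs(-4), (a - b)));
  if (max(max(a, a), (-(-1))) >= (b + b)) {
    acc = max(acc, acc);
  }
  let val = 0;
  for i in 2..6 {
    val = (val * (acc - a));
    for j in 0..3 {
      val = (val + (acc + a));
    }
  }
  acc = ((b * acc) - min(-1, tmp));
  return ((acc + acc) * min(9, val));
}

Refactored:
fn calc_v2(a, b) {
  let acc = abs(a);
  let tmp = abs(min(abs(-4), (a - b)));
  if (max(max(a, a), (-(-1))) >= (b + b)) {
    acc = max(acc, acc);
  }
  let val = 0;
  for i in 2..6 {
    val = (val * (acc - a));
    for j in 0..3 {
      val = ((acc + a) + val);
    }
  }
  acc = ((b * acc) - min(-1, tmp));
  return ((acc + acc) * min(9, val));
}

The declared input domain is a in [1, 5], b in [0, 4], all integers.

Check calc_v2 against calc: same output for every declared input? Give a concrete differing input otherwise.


Comparing the listings, the differences include: same computation, different form.
One worked example (a=5, b=3) — calc: acc=5, then tmp=2, then (max(max(a, a), (-(-1))) >= (b + b)) is false, then val=0, then (i=2), then val=0, then (j=0), then val=10, then (j=1), then val=20, then (j=2), then val=30, then (i=3), then val=0, then (j=0), then val=10, then (j=1), then val=20, then (j=2), then val=30, then (i=4), then val=0, then (j=0), then val=10, then (j=1), then val=20, then (j=2), then val=30, then (i=5), then val=0, then (j=0), then val=10, then (j=1), then val=20, then (j=2), then val=30, then acc=16, then returns 288; calc_v2: acc=5, then tmp=2, then (max(max(a, a), (-(-1))) >= (b + b)) is false, then val=0, then (i=2), then val=0, then (j=0), then val=10, then (j=1), then val=20, then (j=2), then val=30, then (i=3), then val=0, then (j=0), then val=10, then (j=1), then val=20, then (j=2), then val=30, then (i=4), then val=0, then (j=0), then val=10, then (j=1), then val=20, then (j=2), then val=30, then (i=5), then val=0, then (j=0), then val=10, then (j=1), then val=20, then (j=2), then val=30, then acc=16, then returns 288; agreement on 288.
An exhaustive pass over the 25 declared inputs shows identical outputs.
verdict: equivalent


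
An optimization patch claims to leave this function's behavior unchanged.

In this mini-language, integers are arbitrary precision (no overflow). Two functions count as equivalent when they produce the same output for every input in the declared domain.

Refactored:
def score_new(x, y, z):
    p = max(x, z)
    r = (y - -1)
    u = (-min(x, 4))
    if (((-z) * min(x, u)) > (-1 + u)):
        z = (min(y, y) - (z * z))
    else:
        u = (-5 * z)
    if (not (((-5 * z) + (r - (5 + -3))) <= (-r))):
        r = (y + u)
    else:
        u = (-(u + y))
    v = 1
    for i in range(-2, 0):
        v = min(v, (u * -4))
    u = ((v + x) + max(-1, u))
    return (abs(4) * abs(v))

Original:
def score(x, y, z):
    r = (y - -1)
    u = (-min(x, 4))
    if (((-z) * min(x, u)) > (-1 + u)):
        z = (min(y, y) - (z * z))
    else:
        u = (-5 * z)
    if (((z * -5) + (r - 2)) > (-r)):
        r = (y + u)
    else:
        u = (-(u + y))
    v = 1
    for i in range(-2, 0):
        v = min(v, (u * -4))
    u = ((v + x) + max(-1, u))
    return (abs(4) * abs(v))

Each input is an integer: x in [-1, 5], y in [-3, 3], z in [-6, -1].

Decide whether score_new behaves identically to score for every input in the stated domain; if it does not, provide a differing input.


Behavior is preserved: although min/max/abs usage differs, comparison usage differs, boolean connective usage differs, constant usage differs, arithmetic usage differs, local variable names differ, statement counts differ, the outputs never diverge.
One worked example (x=4, y=3, z=-1) — score: r := 4 | u := -4 | (((-z) * min(x, u)) > (-1 + u)): true | z := 2 | (((z * -5) + (r - 2)) > (-r)): false | u := 1 | v := 1 | iter i=-2: | v := -4 | iter i=-1: | v := -4 | u := 1 | result 16; score_new: p := 4 | r := 4 | u := -4 | (((-z) * min(x, u)) > (-1 + u)): true | z := 2 | (not (((-5 * z) + (r - (5 + -3))) <= (-r))): false | u := 1 | v := 1 | iter i=-2: | v := -4 | iter i=-1: | v := -4 | u := 1 | result 16; agreement on 16.
An exhaustive pass over the 294 declared inputs shows identical outputs.
verdict: equivalent


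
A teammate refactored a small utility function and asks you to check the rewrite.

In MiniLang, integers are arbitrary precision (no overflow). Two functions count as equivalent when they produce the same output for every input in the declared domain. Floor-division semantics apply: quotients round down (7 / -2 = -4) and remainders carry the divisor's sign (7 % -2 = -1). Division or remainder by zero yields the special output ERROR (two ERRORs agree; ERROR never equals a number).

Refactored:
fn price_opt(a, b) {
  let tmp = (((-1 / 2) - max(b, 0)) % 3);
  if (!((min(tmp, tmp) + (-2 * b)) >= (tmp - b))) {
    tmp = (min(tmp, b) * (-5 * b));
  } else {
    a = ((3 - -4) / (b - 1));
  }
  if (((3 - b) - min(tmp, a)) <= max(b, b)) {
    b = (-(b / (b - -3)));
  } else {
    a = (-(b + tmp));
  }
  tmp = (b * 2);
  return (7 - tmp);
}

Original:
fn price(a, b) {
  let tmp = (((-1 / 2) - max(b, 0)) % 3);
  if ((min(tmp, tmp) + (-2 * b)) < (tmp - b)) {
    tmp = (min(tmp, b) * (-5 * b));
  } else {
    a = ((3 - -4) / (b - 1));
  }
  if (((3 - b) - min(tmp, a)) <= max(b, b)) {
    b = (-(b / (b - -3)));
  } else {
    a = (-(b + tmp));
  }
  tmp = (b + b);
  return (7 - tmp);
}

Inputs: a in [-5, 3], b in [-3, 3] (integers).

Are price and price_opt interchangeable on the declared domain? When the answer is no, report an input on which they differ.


This is a faithful refactor — constant usage differs; also boolean connective usage differs; also comparison usage differs; also arithmetic usage differs, but the computed results match everywhere.
One worked example (a=-4, b=3) — price: tmp := 2 | ((min(tmp, tmp) + (-2 * b)) < (tmp - b)): true | tmp := -30 | (((3 - b) - min(tmp, a)) <= max(b, b)): false | a := 27 | tmp := 6 | result 1; price_opt: tmp := 2 | (!((min(tmp, tmp) + (-2 * b)) >= (tmp - b))): true | tmp := -30 | (((3 - b) - min(tmp, a)) <= max(b, b)): false | a := 27 | tmp := 6 | result 1; agreement on 1.
Checked all 63 inputs in the declared domain: the outputs agree on every one.
verdict: equivalent


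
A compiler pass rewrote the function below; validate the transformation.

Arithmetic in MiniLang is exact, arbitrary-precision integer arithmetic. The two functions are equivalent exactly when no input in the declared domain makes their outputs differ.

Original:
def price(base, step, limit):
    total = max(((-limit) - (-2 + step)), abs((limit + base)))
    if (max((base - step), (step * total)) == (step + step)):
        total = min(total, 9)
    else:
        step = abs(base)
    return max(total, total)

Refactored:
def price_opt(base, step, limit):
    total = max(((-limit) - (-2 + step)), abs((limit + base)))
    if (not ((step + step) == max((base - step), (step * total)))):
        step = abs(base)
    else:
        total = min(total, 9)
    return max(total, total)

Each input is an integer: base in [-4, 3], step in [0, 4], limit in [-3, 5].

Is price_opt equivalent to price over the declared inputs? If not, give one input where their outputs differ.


Reading the diff, among the changes: boolean connective usage differs.
As a probe, take base=0, step=0, limit=5: price runs total = 5; (max((base - step), (step * total)) == (step + step)) -> true; total = 5; return 5; price_opt runs total = 5; (not ((step + step) == max((base - step), (step * total)))) -> false; total = 5; return 5; both end at 5.
Checked all 360 inputs in the declared domain: the outputs agree on every one.
verdict: equivalent


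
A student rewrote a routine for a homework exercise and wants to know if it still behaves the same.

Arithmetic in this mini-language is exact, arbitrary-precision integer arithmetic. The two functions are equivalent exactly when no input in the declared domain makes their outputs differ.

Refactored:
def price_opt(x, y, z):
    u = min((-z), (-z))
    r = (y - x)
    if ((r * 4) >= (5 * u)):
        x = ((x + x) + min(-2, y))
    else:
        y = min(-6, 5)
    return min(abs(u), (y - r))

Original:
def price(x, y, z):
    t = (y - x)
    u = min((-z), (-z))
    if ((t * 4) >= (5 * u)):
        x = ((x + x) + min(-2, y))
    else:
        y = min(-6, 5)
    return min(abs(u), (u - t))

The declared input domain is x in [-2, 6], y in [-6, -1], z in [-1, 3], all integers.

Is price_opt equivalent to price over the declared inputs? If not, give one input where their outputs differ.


Not equivalent: x=-2, y=-6, z=-1 separates them (1 vs -2).
price: t=-4, then u=1, then ((t * 4) >= (5 * u)) is false, then y=-6, then returns 1
price_opt: u=1, then r=-4, then ((r * 4) >= (5 * u)) is false, then y=-6, then returns -2
verdict: not equivalent; witness: x=-2, y=-6, z=-1


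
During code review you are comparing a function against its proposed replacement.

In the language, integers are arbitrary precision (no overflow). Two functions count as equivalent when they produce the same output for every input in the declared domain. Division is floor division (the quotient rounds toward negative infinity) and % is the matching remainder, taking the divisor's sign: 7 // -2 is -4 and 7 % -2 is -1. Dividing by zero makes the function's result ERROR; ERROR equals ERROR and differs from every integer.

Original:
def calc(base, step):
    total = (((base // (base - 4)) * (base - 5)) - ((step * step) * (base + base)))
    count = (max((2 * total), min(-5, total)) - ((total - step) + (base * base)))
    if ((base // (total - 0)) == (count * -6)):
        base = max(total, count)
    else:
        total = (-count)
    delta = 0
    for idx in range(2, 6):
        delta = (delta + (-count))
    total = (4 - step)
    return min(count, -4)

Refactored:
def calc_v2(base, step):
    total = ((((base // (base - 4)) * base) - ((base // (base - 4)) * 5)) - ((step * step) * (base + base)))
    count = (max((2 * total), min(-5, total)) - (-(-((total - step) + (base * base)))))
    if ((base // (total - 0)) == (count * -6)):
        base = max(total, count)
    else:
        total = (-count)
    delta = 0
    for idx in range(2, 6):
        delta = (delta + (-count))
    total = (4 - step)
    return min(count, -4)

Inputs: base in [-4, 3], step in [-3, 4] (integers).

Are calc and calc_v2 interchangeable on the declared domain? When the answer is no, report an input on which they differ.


The two versions differ — the changes include constant usage differs; arithmetic usage differs.
As a probe, take base=1, step=0: calc runs total=4, then count=3, then ((base // (total - 0)) == (count * -6)) is false, then total=-3, then delta=0, then (idx=2), then delta=-3, then (idx=3), then delta=-6, then (idx=4), then delta=-9, then (idx=5), then delta=-12, then total=4, then returns -4; calc_v2 runs total=4, then count=3, then ((base // (total - 0)) == (count * -6)) is false, then total=-3, then delta=0, then (idx=2), then delta=-3, then (idx=3), then delta=-6, then (idx=4), then delta=-9, then (idx=5), then delta=-12, then total=4, then returns -4; both end at -4.
Across all 64 domain points the two functions coincide.
verdict: equivalent


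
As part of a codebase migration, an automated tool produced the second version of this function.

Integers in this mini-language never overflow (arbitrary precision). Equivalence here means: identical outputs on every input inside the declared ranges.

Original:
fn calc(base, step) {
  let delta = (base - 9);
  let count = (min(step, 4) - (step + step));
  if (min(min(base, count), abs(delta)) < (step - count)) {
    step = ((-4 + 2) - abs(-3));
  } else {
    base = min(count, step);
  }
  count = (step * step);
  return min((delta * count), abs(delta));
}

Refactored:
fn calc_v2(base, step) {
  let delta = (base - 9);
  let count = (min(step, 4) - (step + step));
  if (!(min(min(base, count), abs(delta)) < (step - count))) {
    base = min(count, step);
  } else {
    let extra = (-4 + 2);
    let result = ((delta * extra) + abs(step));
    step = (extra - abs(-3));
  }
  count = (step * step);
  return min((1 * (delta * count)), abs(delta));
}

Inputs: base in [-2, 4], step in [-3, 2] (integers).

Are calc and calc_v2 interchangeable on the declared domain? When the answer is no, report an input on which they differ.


Side by side, the visible changes include: min/max/abs usage differs, plus arithmetic usage differs, plus local variable names differ, plus boolean connective usage differs, plus constant usage differs, plus statement counts differ.
One worked example (base=2, step=-2) — calc: delta=-7, then count=2, then (min(min(base, count), abs(delta)) < (step - count)) is false, then base=-2, then count=4, then returns -28; calc_v2: delta=-7, then count=2, then (!(min(min(base, count), abs(delta)) < (step - count))) is true, then base=-2, then count=4, then returns -28; agreement on -28.
Checked all 42 inputs in the declared domain: the outputs agree on every one.
verdict: equivalent


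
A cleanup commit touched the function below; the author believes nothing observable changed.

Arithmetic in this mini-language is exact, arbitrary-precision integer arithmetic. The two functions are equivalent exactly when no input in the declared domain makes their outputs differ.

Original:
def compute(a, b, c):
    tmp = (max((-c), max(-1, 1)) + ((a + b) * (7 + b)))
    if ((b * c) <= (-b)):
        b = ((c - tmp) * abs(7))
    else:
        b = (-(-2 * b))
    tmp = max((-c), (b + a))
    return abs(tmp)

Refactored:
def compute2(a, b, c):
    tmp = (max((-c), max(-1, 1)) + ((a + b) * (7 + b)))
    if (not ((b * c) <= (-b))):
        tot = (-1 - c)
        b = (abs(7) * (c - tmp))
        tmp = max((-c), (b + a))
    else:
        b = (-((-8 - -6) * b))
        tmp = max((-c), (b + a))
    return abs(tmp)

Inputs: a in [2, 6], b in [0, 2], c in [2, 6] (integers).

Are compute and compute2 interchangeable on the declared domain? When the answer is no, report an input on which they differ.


The rewrite breaks on a=2, b=0, c=3, where the results are 3 and 2.
compute: tmp becomes 15; next ((b * c) <= (-b)) evaluates to true; next b becomes -84; next tmp becomes -3; next final value 3
compute2: tmp becomes 15; next (not ((b * c) <= (-b))) evaluates to false; next b becomes 0; next tmp becomes 2; next final value 2
verdict: not equivalent; witness: a=2, b=0, c=3


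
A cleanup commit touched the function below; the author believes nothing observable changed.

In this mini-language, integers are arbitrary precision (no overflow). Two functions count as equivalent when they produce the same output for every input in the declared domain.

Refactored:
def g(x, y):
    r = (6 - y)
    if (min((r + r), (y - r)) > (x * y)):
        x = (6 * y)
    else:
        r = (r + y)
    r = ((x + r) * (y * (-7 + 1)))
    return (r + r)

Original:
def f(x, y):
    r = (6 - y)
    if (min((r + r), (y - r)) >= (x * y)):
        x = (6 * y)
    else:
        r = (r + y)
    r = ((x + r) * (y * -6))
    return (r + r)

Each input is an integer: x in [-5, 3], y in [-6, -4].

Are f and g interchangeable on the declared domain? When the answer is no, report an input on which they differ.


These are not equivalent — on x=3, y=-6 the outputs split (-1728 vs 648).
f: r becomes 12; next (min((r + r), (y - r)) >= (x * y)) evaluates to true; next x becomes -36; next r becomes -864; next final value -1728
g: r becomes 12; next (min((r + r), (y - r)) > (x * y)) evaluates to false; next r becomes 6; next r becomes 324; next final value 648
verdict: not equivalent; witness: x=3, y=-6


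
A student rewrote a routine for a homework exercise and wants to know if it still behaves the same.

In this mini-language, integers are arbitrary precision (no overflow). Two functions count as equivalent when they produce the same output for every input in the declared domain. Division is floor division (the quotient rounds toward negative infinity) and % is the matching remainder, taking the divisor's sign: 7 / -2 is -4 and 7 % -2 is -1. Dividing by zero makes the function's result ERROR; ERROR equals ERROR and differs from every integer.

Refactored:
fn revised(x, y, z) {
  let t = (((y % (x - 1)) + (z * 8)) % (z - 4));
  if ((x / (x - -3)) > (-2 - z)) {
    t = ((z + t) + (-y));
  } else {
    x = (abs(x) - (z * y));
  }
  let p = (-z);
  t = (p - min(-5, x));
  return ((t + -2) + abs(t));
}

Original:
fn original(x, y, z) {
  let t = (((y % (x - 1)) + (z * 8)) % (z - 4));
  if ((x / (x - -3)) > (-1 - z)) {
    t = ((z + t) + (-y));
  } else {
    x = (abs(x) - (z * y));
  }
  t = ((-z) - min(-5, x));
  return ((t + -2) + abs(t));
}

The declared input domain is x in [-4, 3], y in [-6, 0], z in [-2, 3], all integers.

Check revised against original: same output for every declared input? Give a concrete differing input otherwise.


Not equivalent: x=0, y=-6, z=-1 separates them (12 vs 10).
original: t = -3; ((x / (x - -3)) > (-1 - z)) -> false; x = -6; t = 7; return 12
revised: t = -3; ((x / (x - -3)) > (-2 - z)) -> true; t = 2; p = 1; t = 6; return 10
verdict: not equivalent; witness: x=0, y=-6, z=-1


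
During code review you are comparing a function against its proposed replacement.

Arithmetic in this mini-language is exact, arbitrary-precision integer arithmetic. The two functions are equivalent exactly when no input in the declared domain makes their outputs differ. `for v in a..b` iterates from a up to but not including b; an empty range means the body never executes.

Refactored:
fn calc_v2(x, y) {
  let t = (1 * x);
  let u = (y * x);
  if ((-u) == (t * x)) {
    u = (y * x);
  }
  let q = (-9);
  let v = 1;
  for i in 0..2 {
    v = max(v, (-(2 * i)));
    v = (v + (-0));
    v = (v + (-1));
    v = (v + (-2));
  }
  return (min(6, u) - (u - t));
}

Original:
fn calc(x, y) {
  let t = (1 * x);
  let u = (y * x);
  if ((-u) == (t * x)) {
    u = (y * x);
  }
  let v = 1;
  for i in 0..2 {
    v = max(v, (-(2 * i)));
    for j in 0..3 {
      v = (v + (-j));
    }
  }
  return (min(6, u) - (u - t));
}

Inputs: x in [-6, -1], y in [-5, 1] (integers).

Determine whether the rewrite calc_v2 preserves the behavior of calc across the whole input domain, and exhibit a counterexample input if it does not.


Comparing the listings, the differences include: loop structure differs; also constant usage differs; also arithmetic usage differs; also local variable names differ; also statement counts differ.
One worked example (x=-2, y=-2) — calc: t becomes -2; next u becomes 4; next ((-u) == (t * x)) evaluates to false; next v becomes 1; next at i=0:; next v becomes 1; next at j=0:; next v becomes 1; next at j=1:; next v becomes 0; next at j=2:; next v becomes -2; next at i=1:; next v becomes -2; next at j=0:; next v becomes -2; next at j=1:; next v becomes -3; next at j=2:; next v becomes -5; next final value -2; calc_v2: t becomes -2; next u becomes 4; next ((-u) == (t * x)) evaluates to false; next q becomes -9; next v becomes 1; next at i=0:; next v becomes 1; next v becomes 1; next v becomes 0; next v becomes -2; next at i=1:; next v becomes -2; next v becomes -2; next v becomes -3; next v becomes -5; next final value -2; agreement on -2.
Sweeping the whole domain (42 inputs) finds no disagreement.
verdict: equivalent


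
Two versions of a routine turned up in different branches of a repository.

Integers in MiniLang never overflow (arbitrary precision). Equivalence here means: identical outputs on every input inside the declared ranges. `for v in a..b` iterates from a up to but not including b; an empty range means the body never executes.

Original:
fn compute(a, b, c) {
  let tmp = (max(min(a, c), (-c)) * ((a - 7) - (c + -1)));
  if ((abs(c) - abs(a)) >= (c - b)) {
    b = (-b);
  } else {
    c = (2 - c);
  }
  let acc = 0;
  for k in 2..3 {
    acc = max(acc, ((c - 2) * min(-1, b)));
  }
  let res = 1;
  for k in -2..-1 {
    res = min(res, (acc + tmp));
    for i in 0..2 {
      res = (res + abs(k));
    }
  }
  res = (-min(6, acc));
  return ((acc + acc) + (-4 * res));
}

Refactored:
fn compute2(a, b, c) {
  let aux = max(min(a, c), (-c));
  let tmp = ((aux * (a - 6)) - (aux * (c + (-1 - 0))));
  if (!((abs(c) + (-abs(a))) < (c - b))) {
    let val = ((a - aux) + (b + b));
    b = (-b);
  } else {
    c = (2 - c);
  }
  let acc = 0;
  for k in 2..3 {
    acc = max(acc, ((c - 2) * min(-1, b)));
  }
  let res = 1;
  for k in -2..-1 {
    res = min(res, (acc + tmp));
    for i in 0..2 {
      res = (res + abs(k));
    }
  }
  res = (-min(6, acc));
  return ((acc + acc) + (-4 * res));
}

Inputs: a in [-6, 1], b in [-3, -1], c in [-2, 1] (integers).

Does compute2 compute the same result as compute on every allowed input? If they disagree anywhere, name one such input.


Equivalent. The suspicious edit (`7` became `6`) never changes the result for any input inside the declared domain.
Sweeping the whole domain (96 inputs) finds no disagreement.
As a probe, take a=-2, b=-2, c=-2: compute runs tmp = -12; ((abs(c) - abs(a)) >= (c - b)) -> true; b = 2; acc = 0; [k=2]; acc = 4; res = 1; [k=-2]; res = -8; [i=0]; res = -6; [i=1]; res = -4; res = -4; return 24; compute2 runs aux = 2; tmp = -10; (!((abs(c) + (-abs(a))) < (c - b))) -> true; val = -8; b = 2; acc = 0; [k=2]; acc = 4; res = 1; [k=-2]; res = -6; [i=0]; res = -4; [i=1]; res = -2; res = -4; return 24; both end at 24.
verdict: equivalent


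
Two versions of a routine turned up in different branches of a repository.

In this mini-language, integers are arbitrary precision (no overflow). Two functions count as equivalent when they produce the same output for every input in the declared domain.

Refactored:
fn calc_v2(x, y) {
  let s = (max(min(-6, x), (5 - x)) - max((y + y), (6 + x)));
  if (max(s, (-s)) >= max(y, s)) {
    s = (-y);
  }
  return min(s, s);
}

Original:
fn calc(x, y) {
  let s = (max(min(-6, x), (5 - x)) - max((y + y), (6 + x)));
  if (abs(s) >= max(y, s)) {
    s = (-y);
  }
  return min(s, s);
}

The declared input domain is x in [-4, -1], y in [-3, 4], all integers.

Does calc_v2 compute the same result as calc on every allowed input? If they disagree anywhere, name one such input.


Changes here: min/max/abs usage differs; the full 32-point sweep finds no disagreement.
verdict: equivalent


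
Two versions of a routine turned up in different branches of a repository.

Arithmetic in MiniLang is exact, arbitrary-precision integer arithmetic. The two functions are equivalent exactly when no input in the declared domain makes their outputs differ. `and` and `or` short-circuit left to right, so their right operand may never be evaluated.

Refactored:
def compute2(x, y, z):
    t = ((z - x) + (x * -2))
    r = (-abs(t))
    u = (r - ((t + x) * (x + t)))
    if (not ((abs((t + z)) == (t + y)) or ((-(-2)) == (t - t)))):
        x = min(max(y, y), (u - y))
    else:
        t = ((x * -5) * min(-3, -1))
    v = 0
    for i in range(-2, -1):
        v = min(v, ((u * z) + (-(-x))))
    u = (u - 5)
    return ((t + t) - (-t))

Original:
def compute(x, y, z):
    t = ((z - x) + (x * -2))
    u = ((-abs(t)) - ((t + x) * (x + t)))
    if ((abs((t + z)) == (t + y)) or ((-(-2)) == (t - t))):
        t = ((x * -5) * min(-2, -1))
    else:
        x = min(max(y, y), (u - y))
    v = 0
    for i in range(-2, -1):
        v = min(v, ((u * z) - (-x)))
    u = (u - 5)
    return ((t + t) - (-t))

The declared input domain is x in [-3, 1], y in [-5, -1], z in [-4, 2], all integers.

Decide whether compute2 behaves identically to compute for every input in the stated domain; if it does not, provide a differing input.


Try x=-3, y=-4, z=-4.
compute: t becomes 5; next u becomes -9; next ((abs((t + z)) == (t + y)) or ((-(-2)) == (t - t))) evaluates to true; next t becomes -30; next v becomes 0; next at i=-2:; next v becomes 0; next u becomes -14; next final value -90
compute2: t becomes 5; next r becomes -5; next u becomes -9; next (not ((abs((t + z)) == (t + y)) or ((-(-2)) == (t - t)))) evaluates to false; next t becomes -45; next v becomes 0; next at i=-2:; next v becomes 0; next u becomes -14; next final value -135
-90 vs -135 — the two versions disagree here.
verdict: not equivalent; witness: x=-3, y=-4, z=-4


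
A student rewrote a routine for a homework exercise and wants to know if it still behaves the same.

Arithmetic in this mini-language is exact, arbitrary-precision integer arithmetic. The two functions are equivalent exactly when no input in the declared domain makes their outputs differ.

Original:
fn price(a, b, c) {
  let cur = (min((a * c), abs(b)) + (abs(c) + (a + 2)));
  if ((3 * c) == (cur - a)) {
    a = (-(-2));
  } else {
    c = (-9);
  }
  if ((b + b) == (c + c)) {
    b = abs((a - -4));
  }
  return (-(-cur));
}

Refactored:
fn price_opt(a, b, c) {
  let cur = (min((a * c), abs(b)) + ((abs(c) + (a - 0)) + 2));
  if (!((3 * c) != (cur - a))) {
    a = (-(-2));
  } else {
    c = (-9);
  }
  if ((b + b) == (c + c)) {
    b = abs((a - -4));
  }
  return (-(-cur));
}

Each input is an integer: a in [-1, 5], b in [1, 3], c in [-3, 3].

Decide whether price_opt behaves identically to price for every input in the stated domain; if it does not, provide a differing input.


Reading the diff, among the changes: boolean connective usage differs; also constant usage differs; also comparison usage differs; also arithmetic usage differs.
Spot check at a=4, b=3, c=2 — price: cur := 11 | ((3 * c) == (cur - a)): false | c := -9 | ((b + b) == (c + c)): false | result 11. price_opt: cur := 11 | (!((3 * c) != (cur - a))): false | c := -9 | ((b + b) == (c + c)): false | result 11. Both give 11.
An exhaustive pass over the 147 declared inputs shows identical outputs.
verdict: equivalent


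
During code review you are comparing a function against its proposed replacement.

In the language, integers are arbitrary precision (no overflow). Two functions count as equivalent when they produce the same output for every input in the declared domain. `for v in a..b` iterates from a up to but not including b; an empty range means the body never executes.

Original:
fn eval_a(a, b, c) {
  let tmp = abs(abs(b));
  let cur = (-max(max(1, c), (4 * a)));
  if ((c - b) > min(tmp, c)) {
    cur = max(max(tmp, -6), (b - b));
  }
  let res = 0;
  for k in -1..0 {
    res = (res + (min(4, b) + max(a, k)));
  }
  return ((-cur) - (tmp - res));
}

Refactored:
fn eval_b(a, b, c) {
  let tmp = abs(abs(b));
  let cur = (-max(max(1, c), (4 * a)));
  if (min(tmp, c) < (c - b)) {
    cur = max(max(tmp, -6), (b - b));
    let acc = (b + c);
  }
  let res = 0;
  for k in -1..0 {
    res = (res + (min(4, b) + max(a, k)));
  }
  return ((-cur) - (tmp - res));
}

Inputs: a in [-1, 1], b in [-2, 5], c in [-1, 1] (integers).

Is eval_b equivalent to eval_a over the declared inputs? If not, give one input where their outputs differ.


The two versions differ — the changes include statement counts differ, comparison usage differs, arithmetic usage differs, local variable names differ.
Tracing a=-1, b=0, c=0: eval_a: tmp=0, then cur=-1, then ((c - b) > min(tmp, c)) is false, then res=0, then (k=-1), then res=-1, then returns 0 | eval_b: tmp=0, then cur=-1, then (min(tmp, c) < (c - b)) is false, then res=0, then (k=-1), then res=-1, then returns 0 — matching result 0.
Across all 72 domain points the two functions coincide.
verdict: equivalent


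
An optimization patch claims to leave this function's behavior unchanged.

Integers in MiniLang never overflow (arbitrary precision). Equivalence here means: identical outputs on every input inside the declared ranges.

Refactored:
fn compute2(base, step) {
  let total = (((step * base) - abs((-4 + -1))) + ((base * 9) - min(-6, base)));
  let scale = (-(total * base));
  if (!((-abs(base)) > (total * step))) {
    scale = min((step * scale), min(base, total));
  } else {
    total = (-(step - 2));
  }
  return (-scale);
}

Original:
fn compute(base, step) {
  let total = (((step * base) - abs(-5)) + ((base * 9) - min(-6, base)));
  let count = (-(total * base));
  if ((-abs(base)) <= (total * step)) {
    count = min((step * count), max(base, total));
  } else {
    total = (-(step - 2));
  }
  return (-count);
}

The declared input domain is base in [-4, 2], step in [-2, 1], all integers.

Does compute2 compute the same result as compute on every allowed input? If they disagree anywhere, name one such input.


There is a counterexample at base=-4, step=-2: 4 on one side, 27 on the other.
compute: total := -27 | count := -108 | ((-abs(base)) <= (total * step)): true | count := -4 | result 4
compute2: total := -27 | scale := -108 | (!((-abs(base)) > (total * step))): true | scale := -27 | result 27
verdict: not equivalent; witness: base=-4, step=-2


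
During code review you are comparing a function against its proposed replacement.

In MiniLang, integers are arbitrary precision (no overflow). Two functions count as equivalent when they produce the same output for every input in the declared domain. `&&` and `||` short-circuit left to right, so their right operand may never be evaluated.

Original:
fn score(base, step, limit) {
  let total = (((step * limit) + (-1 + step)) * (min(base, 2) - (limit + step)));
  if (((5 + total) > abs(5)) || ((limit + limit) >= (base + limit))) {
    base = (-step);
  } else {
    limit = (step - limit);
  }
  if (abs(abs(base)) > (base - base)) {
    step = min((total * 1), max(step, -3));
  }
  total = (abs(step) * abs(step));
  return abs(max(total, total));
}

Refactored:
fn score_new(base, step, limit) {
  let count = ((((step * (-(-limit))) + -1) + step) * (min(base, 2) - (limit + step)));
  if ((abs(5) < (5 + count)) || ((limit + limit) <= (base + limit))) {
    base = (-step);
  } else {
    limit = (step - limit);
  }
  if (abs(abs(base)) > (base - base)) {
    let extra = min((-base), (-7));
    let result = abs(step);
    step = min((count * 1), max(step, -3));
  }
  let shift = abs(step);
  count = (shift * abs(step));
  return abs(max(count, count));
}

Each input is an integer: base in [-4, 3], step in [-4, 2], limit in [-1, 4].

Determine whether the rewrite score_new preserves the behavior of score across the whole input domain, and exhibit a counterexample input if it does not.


These are not equivalent — on base=0, step=-4, limit=-1 the outputs split (16 vs 25).
score: total becomes -5; next (((5 + total) > abs(5)) || ((limit + limit) >= (base + limit))) evaluates to false; next limit becomes -3; next (abs(abs(base)) > (base - base)) evaluates to false; next total becomes 16; next final value 16
score_new: count becomes -5; next ((abs(5) < (5 + count)) || ((limit + limit) <= (base + limit))) evaluates to true; next base becomes 4; next (abs(abs(base)) > (base - base)) evaluates to true; next extra becomes -7; next result becomes 4; next step becomes -5; next shift becomes 5; next count becomes 25; next final value 25
verdict: not equivalent; witness: base=0, step=-4, limit=-1


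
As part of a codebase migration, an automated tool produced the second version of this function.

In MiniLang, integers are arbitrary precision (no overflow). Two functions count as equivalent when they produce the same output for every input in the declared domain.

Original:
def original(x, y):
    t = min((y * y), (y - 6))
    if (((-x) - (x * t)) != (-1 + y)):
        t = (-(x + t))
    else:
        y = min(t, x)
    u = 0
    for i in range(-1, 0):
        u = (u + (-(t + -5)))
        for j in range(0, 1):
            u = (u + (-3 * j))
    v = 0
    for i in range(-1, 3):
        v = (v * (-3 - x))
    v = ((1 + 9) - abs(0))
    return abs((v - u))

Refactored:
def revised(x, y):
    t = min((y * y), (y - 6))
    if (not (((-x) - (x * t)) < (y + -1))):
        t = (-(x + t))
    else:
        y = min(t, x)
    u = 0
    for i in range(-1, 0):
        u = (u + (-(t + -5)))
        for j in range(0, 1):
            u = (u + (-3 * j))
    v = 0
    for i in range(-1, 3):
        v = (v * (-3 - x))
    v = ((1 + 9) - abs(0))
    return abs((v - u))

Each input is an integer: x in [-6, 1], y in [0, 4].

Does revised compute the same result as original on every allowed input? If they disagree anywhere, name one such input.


Run the pair on x=-6, y=0.
original: t := -6 | (((-x) - (x * t)) != (-1 + y)): true | t := 12 | u := 0 | iter i=-1: | u := -7 | iter j=0: | u := -7 | v := 0 | iter i=-1: | v := 0 | iter i=0: | v := 0 | iter i=1: | v := 0 | iter i=2: | v := 0 | v := 10 | result 17
revised: t := -6 | (not (((-x) - (x * t)) < (y + -1))): false | y := -6 | u := 0 | iter i=-1: | u := 11 | iter j=0: | u := 11 | v := 0 | iter i=-1: | v := 0 | iter i=0: | v := 0 | iter i=1: | v := 0 | iter i=2: | v := 0 | v := 10 | result 1
17 and 1 differ, so these are not the same function on this domain.
verdict: not equivalent; witness: x=-6, y=0


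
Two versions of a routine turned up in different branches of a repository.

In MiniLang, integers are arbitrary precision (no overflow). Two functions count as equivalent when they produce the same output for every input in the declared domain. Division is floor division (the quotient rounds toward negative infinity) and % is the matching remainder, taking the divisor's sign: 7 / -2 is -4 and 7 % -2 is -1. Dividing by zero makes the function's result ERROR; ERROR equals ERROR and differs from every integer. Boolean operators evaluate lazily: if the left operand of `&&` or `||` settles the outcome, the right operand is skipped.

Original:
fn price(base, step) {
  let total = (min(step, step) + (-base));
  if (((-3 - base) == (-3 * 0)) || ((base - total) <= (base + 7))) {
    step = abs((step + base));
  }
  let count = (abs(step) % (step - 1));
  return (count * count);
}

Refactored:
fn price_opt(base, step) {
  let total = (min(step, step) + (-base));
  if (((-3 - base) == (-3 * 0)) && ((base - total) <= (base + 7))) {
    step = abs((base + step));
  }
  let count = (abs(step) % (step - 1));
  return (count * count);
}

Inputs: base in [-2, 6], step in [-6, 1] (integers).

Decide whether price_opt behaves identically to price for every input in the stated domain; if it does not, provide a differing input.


Consider the input base=-1, step=-1.
price: total := 0 | (((-3 - base) == (-3 * 0)) || ((base - total) <= (base + 7))): true | step := 2 | count := 0 | result 0
price_opt: total := 0 | (((-3 - base) == (-3 * 0)) && ((base - total) <= (base + 7))): false | count := -1 | result 1
0 against 1: the behavior changed.
verdict: not equivalent; witness: base=-1, step=-1


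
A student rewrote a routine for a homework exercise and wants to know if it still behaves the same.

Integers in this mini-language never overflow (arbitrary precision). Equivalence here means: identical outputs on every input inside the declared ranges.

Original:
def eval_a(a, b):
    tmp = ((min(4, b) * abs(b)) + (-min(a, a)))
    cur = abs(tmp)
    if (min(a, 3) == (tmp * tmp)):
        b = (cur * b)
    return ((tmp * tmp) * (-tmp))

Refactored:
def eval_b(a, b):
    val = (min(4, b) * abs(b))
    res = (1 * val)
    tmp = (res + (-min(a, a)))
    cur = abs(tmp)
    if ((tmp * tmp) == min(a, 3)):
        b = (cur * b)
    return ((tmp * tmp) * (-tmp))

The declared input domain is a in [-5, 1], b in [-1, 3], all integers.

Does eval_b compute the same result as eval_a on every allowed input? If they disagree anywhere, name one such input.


This is a faithful refactor — statement counts differ; also constant usage differs; also arithmetic usage differs; also local variable names differ, but the computed results match everywhere.
Tracing a=-4, b=0: eval_a: tmp := 4 | cur := 4 | (min(a, 3) == (tmp * tmp)): false | result -64 | eval_b: val := 0 | res := 0 | tmp := 4 | cur := 4 | ((tmp * tmp) == min(a, 3)): false | result -64 — matching result -64.
Checked all 35 inputs in the declared domain: the outputs agree on every one.
verdict: equivalent


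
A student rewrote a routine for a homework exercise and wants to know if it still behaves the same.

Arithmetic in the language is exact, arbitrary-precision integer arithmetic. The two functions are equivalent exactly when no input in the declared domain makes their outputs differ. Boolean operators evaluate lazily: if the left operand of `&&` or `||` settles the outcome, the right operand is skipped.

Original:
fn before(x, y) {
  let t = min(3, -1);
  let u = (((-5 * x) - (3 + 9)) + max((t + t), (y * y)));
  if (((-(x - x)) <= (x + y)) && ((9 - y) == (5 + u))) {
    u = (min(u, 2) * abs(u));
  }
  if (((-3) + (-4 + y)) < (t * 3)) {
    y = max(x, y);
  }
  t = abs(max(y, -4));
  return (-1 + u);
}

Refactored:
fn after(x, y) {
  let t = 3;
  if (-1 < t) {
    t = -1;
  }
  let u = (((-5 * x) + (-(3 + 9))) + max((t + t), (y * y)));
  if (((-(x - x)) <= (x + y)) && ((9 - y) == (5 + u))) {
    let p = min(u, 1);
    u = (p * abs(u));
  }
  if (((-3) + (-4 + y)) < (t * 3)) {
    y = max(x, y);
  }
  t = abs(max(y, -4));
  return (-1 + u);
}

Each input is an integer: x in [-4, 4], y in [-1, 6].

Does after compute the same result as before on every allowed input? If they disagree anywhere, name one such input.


Run the pair on x=-2, y=2.
before: t becomes -1; next u becomes 2; next (((-(x - x)) <= (x + y)) && ((9 - y) == (5 + u))) evaluates to true; next u becomes 4; next (((-3) + (-4 + y)) < (t * 3)) evaluates to true; next y becomes 2; next t becomes 2; next final value 3
after: t becomes 3; next (-1 < t) evaluates to true; next t becomes -1; next u becomes 2; next (((-(x - x)) <= (x + y)) && ((9 - y) == (5 + u))) evaluates to true; next p becomes 1; next u becomes 2; next (((-3) + (-4 + y)) < (t * 3)) evaluates to true; next y becomes 2; next t becomes 2; next final value 1
3 vs 1 — the two versions disagree here.
verdict: not equivalent; witness: x=-2, y=2
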